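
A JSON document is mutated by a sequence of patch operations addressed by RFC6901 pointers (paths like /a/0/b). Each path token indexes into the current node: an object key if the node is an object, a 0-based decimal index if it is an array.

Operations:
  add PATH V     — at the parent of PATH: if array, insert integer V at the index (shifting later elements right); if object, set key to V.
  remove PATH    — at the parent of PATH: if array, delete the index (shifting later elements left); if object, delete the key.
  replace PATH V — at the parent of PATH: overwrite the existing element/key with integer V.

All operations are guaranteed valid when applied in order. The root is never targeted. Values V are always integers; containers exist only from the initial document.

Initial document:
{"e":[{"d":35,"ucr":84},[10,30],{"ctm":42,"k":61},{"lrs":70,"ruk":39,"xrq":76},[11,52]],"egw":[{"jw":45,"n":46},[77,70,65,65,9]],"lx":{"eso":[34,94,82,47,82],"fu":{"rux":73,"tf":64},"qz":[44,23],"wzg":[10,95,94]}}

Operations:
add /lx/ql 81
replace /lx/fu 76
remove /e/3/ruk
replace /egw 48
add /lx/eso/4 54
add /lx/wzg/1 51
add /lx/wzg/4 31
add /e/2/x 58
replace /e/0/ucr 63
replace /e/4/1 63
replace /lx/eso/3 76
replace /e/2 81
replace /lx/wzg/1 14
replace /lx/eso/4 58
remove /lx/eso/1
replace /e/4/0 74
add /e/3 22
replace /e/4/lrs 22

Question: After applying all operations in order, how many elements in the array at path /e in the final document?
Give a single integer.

After op 1 (add /lx/ql 81): {"e":[{"d":35,"ucr":84},[10,30],{"ctm":42,"k":61},{"lrs":70,"ruk":39,"xrq":76},[11,52]],"egw":[{"jw":45,"n":46},[77,70,65,65,9]],"lx":{"eso":[34,94,82,47,82],"fu":{"rux":73,"tf":64},"ql":81,"qz":[44,23],"wzg":[10,95,94]}}
After op 2 (replace /lx/fu 76): {"e":[{"d":35,"ucr":84},[10,30],{"ctm":42,"k":61},{"lrs":70,"ruk":39,"xrq":76},[11,52]],"egw":[{"jw":45,"n":46},[77,70,65,65,9]],"lx":{"eso":[34,94,82,47,82],"fu":76,"ql":81,"qz":[44,23],"wzg":[10,95,94]}}
After op 3 (remove /e/3/ruk): {"e":[{"d":35,"ucr":84},[10,30],{"ctm":42,"k":61},{"lrs":70,"xrq":76},[11,52]],"egw":[{"jw":45,"n":46},[77,70,65,65,9]],"lx":{"eso":[34,94,82,47,82],"fu":76,"ql":81,"qz":[44,23],"wzg":[10,95,94]}}
After op 4 (replace /egw 48): {"e":[{"d":35,"ucr":84},[10,30],{"ctm":42,"k":61},{"lrs":70,"xrq":76},[11,52]],"egw":48,"lx":{"eso":[34,94,82,47,82],"fu":76,"ql":81,"qz":[44,23],"wzg":[10,95,94]}}
After op 5 (add /lx/eso/4 54): {"e":[{"d":35,"ucr":84},[10,30],{"ctm":42,"k":61},{"lrs":70,"xrq":76},[11,52]],"egw":48,"lx":{"eso":[34,94,82,47,54,82],"fu":76,"ql":81,"qz":[44,23],"wzg":[10,95,94]}}
After op 6 (add /lx/wzg/1 51): {"e":[{"d":35,"ucr":84},[10,30],{"ctm":42,"k":61},{"lrs":70,"xrq":76},[11,52]],"egw":48,"lx":{"eso":[34,94,82,47,54,82],"fu":76,"ql":81,"qz":[44,23],"wzg":[10,51,95,94]}}
After op 7 (add /lx/wzg/4 31): {"e":[{"d":35,"ucr":84},[10,30],{"ctm":42,"k":61},{"lrs":70,"xrq":76},[11,52]],"egw":48,"lx":{"eso":[34,94,82,47,54,82],"fu":76,"ql":81,"qz":[44,23],"wzg":[10,51,95,94,31]}}
After op 8 (add /e/2/x 58): {"e":[{"d":35,"ucr":84},[10,30],{"ctm":42,"k":61,"x":58},{"lrs":70,"xrq":76},[11,52]],"egw":48,"lx":{"eso":[34,94,82,47,54,82],"fu":76,"ql":81,"qz":[44,23],"wzg":[10,51,95,94,31]}}
After op 9 (replace /e/0/ucr 63): {"e":[{"d":35,"ucr":63},[10,30],{"ctm":42,"k":61,"x":58},{"lrs":70,"xrq":76},[11,52]],"egw":48,"lx":{"eso":[34,94,82,47,54,82],"fu":76,"ql":81,"qz":[44,23],"wzg":[10,51,95,94,31]}}
After op 10 (replace /e/4/1 63): {"e":[{"d":35,"ucr":63},[10,30],{"ctm":42,"k":61,"x":58},{"lrs":70,"xrq":76},[11,63]],"egw":48,"lx":{"eso":[34,94,82,47,54,82],"fu":76,"ql":81,"qz":[44,23],"wzg":[10,51,95,94,31]}}
After op 11 (replace /lx/eso/3 76): {"e":[{"d":35,"ucr":63},[10,30],{"ctm":42,"k":61,"x":58},{"lrs":70,"xrq":76},[11,63]],"egw":48,"lx":{"eso":[34,94,82,76,54,82],"fu":76,"ql":81,"qz":[44,23],"wzg":[10,51,95,94,31]}}
After op 12 (replace /e/2 81): {"e":[{"d":35,"ucr":63},[10,30],81,{"lrs":70,"xrq":76},[11,63]],"egw":48,"lx":{"eso":[34,94,82,76,54,82],"fu":76,"ql":81,"qz":[44,23],"wzg":[10,51,95,94,31]}}
After op 13 (replace /lx/wzg/1 14): {"e":[{"d":35,"ucr":63},[10,30],81,{"lrs":70,"xrq":76},[11,63]],"egw":48,"lx":{"eso":[34,94,82,76,54,82],"fu":76,"ql":81,"qz":[44,23],"wzg":[10,14,95,94,31]}}
After op 14 (replace /lx/eso/4 58): {"e":[{"d":35,"ucr":63},[10,30],81,{"lrs":70,"xrq":76},[11,63]],"egw":48,"lx":{"eso":[34,94,82,76,58,82],"fu":76,"ql":81,"qz":[44,23],"wzg":[10,14,95,94,31]}}
After op 15 (remove /lx/eso/1): {"e":[{"d":35,"ucr":63},[10,30],81,{"lrs":70,"xrq":76},[11,63]],"egw":48,"lx":{"eso":[34,82,76,58,82],"fu":76,"ql":81,"qz":[44,23],"wzg":[10,14,95,94,31]}}
After op 16 (replace /e/4/0 74): {"e":[{"d":35,"ucr":63},[10,30],81,{"lrs":70,"xrq":76},[74,63]],"egw":48,"lx":{"eso":[34,82,76,58,82],"fu":76,"ql":81,"qz":[44,23],"wzg":[10,14,95,94,31]}}
After op 17 (add /e/3 22): {"e":[{"d":35,"ucr":63},[10,30],81,22,{"lrs":70,"xrq":76},[74,63]],"egw":48,"lx":{"eso":[34,82,76,58,82],"fu":76,"ql":81,"qz":[44,23],"wzg":[10,14,95,94,31]}}
After op 18 (replace /e/4/lrs 22): {"e":[{"d":35,"ucr":63},[10,30],81,22,{"lrs":22,"xrq":76},[74,63]],"egw":48,"lx":{"eso":[34,82,76,58,82],"fu":76,"ql":81,"qz":[44,23],"wzg":[10,14,95,94,31]}}
Size at path /e: 6

Answer: 6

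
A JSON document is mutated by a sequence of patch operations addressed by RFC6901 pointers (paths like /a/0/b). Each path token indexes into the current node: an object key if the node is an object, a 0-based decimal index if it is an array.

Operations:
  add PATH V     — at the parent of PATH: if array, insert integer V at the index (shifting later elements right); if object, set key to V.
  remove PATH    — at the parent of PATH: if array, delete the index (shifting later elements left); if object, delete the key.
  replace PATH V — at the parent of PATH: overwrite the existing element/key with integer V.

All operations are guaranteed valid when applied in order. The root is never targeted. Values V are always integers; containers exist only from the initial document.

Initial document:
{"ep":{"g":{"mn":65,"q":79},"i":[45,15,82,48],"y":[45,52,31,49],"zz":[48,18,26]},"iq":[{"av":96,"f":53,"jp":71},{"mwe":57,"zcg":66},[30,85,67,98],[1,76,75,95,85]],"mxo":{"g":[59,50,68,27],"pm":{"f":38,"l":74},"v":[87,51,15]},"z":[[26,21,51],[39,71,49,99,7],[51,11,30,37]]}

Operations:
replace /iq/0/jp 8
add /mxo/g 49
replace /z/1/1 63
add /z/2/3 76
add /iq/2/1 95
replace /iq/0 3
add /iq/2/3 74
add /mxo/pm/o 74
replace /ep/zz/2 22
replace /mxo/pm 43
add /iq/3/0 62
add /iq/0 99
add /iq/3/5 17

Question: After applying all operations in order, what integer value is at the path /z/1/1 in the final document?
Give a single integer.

Answer: 63

Derivation:
After op 1 (replace /iq/0/jp 8): {"ep":{"g":{"mn":65,"q":79},"i":[45,15,82,48],"y":[45,52,31,49],"zz":[48,18,26]},"iq":[{"av":96,"f":53,"jp":8},{"mwe":57,"zcg":66},[30,85,67,98],[1,76,75,95,85]],"mxo":{"g":[59,50,68,27],"pm":{"f":38,"l":74},"v":[87,51,15]},"z":[[26,21,51],[39,71,49,99,7],[51,11,30,37]]}
After op 2 (add /mxo/g 49): {"ep":{"g":{"mn":65,"q":79},"i":[45,15,82,48],"y":[45,52,31,49],"zz":[48,18,26]},"iq":[{"av":96,"f":53,"jp":8},{"mwe":57,"zcg":66},[30,85,67,98],[1,76,75,95,85]],"mxo":{"g":49,"pm":{"f":38,"l":74},"v":[87,51,15]},"z":[[26,21,51],[39,71,49,99,7],[51,11,30,37]]}
After op 3 (replace /z/1/1 63): {"ep":{"g":{"mn":65,"q":79},"i":[45,15,82,48],"y":[45,52,31,49],"zz":[48,18,26]},"iq":[{"av":96,"f":53,"jp":8},{"mwe":57,"zcg":66},[30,85,67,98],[1,76,75,95,85]],"mxo":{"g":49,"pm":{"f":38,"l":74},"v":[87,51,15]},"z":[[26,21,51],[39,63,49,99,7],[51,11,30,37]]}
After op 4 (add /z/2/3 76): {"ep":{"g":{"mn":65,"q":79},"i":[45,15,82,48],"y":[45,52,31,49],"zz":[48,18,26]},"iq":[{"av":96,"f":53,"jp":8},{"mwe":57,"zcg":66},[30,85,67,98],[1,76,75,95,85]],"mxo":{"g":49,"pm":{"f":38,"l":74},"v":[87,51,15]},"z":[[26,21,51],[39,63,49,99,7],[51,11,30,76,37]]}
After op 5 (add /iq/2/1 95): {"ep":{"g":{"mn":65,"q":79},"i":[45,15,82,48],"y":[45,52,31,49],"zz":[48,18,26]},"iq":[{"av":96,"f":53,"jp":8},{"mwe":57,"zcg":66},[30,95,85,67,98],[1,76,75,95,85]],"mxo":{"g":49,"pm":{"f":38,"l":74},"v":[87,51,15]},"z":[[26,21,51],[39,63,49,99,7],[51,11,30,76,37]]}
After op 6 (replace /iq/0 3): {"ep":{"g":{"mn":65,"q":79},"i":[45,15,82,48],"y":[45,52,31,49],"zz":[48,18,26]},"iq":[3,{"mwe":57,"zcg":66},[30,95,85,67,98],[1,76,75,95,85]],"mxo":{"g":49,"pm":{"f":38,"l":74},"v":[87,51,15]},"z":[[26,21,51],[39,63,49,99,7],[51,11,30,76,37]]}
After op 7 (add /iq/2/3 74): {"ep":{"g":{"mn":65,"q":79},"i":[45,15,82,48],"y":[45,52,31,49],"zz":[48,18,26]},"iq":[3,{"mwe":57,"zcg":66},[30,95,85,74,67,98],[1,76,75,95,85]],"mxo":{"g":49,"pm":{"f":38,"l":74},"v":[87,51,15]},"z":[[26,21,51],[39,63,49,99,7],[51,11,30,76,37]]}
After op 8 (add /mxo/pm/o 74): {"ep":{"g":{"mn":65,"q":79},"i":[45,15,82,48],"y":[45,52,31,49],"zz":[48,18,26]},"iq":[3,{"mwe":57,"zcg":66},[30,95,85,74,67,98],[1,76,75,95,85]],"mxo":{"g":49,"pm":{"f":38,"l":74,"o":74},"v":[87,51,15]},"z":[[26,21,51],[39,63,49,99,7],[51,11,30,76,37]]}
After op 9 (replace /ep/zz/2 22): {"ep":{"g":{"mn":65,"q":79},"i":[45,15,82,48],"y":[45,52,31,49],"zz":[48,18,22]},"iq":[3,{"mwe":57,"zcg":66},[30,95,85,74,67,98],[1,76,75,95,85]],"mxo":{"g":49,"pm":{"f":38,"l":74,"o":74},"v":[87,51,15]},"z":[[26,21,51],[39,63,49,99,7],[51,11,30,76,37]]}
After op 10 (replace /mxo/pm 43): {"ep":{"g":{"mn":65,"q":79},"i":[45,15,82,48],"y":[45,52,31,49],"zz":[48,18,22]},"iq":[3,{"mwe":57,"zcg":66},[30,95,85,74,67,98],[1,76,75,95,85]],"mxo":{"g":49,"pm":43,"v":[87,51,15]},"z":[[26,21,51],[39,63,49,99,7],[51,11,30,76,37]]}
After op 11 (add /iq/3/0 62): {"ep":{"g":{"mn":65,"q":79},"i":[45,15,82,48],"y":[45,52,31,49],"zz":[48,18,22]},"iq":[3,{"mwe":57,"zcg":66},[30,95,85,74,67,98],[62,1,76,75,95,85]],"mxo":{"g":49,"pm":43,"v":[87,51,15]},"z":[[26,21,51],[39,63,49,99,7],[51,11,30,76,37]]}
After op 12 (add /iq/0 99): {"ep":{"g":{"mn":65,"q":79},"i":[45,15,82,48],"y":[45,52,31,49],"zz":[48,18,22]},"iq":[99,3,{"mwe":57,"zcg":66},[30,95,85,74,67,98],[62,1,76,75,95,85]],"mxo":{"g":49,"pm":43,"v":[87,51,15]},"z":[[26,21,51],[39,63,49,99,7],[51,11,30,76,37]]}
After op 13 (add /iq/3/5 17): {"ep":{"g":{"mn":65,"q":79},"i":[45,15,82,48],"y":[45,52,31,49],"zz":[48,18,22]},"iq":[99,3,{"mwe":57,"zcg":66},[30,95,85,74,67,17,98],[62,1,76,75,95,85]],"mxo":{"g":49,"pm":43,"v":[87,51,15]},"z":[[26,21,51],[39,63,49,99,7],[51,11,30,76,37]]}
Value at /z/1/1: 63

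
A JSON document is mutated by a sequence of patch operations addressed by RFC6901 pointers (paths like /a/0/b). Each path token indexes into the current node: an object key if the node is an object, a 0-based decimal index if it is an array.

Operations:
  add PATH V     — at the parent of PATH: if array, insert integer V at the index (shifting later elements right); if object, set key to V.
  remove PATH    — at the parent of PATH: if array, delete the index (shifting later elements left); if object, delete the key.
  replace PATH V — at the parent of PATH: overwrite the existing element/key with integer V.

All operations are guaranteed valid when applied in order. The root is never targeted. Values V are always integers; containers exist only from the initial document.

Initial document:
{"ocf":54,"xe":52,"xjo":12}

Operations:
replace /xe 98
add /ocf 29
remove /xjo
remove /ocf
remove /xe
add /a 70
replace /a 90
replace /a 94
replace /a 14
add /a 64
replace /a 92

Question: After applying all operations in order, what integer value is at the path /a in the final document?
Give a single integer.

Answer: 92

Derivation:
After op 1 (replace /xe 98): {"ocf":54,"xe":98,"xjo":12}
After op 2 (add /ocf 29): {"ocf":29,"xe":98,"xjo":12}
After op 3 (remove /xjo): {"ocf":29,"xe":98}
After op 4 (remove /ocf): {"xe":98}
After op 5 (remove /xe): {}
After op 6 (add /a 70): {"a":70}
After op 7 (replace /a 90): {"a":90}
After op 8 (replace /a 94): {"a":94}
After op 9 (replace /a 14): {"a":14}
After op 10 (add /a 64): {"a":64}
After op 11 (replace /a 92): {"a":92}
Value at /a: 92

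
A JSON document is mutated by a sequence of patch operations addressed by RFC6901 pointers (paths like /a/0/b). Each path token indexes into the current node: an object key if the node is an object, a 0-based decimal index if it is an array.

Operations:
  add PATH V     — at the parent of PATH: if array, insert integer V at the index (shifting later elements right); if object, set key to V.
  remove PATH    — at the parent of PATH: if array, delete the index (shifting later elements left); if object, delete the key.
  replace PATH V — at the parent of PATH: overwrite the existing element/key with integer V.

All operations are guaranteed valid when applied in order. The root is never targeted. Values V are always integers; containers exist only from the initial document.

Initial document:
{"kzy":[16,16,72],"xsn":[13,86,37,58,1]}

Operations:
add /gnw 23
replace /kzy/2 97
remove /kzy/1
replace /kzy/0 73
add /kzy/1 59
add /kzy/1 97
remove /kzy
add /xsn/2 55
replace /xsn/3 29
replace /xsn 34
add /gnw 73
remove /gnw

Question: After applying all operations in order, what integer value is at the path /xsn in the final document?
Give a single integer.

Answer: 34

Derivation:
After op 1 (add /gnw 23): {"gnw":23,"kzy":[16,16,72],"xsn":[13,86,37,58,1]}
After op 2 (replace /kzy/2 97): {"gnw":23,"kzy":[16,16,97],"xsn":[13,86,37,58,1]}
After op 3 (remove /kzy/1): {"gnw":23,"kzy":[16,97],"xsn":[13,86,37,58,1]}
After op 4 (replace /kzy/0 73): {"gnw":23,"kzy":[73,97],"xsn":[13,86,37,58,1]}
After op 5 (add /kzy/1 59): {"gnw":23,"kzy":[73,59,97],"xsn":[13,86,37,58,1]}
After op 6 (add /kzy/1 97): {"gnw":23,"kzy":[73,97,59,97],"xsn":[13,86,37,58,1]}
After op 7 (remove /kzy): {"gnw":23,"xsn":[13,86,37,58,1]}
After op 8 (add /xsn/2 55): {"gnw":23,"xsn":[13,86,55,37,58,1]}
After op 9 (replace /xsn/3 29): {"gnw":23,"xsn":[13,86,55,29,58,1]}
After op 10 (replace /xsn 34): {"gnw":23,"xsn":34}
After op 11 (add /gnw 73): {"gnw":73,"xsn":34}
After op 12 (remove /gnw): {"xsn":34}
Value at /xsn: 34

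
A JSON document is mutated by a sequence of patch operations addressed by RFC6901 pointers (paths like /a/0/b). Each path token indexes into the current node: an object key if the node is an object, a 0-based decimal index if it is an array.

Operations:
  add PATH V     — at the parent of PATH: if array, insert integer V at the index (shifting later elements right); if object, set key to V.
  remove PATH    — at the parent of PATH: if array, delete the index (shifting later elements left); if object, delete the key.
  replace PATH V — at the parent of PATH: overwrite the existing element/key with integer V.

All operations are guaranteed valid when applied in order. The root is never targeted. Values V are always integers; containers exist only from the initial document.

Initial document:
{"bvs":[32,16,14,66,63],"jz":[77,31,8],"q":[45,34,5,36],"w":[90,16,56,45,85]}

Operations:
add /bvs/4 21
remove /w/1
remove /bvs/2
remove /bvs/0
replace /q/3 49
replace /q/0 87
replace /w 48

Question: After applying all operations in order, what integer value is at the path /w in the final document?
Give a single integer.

After op 1 (add /bvs/4 21): {"bvs":[32,16,14,66,21,63],"jz":[77,31,8],"q":[45,34,5,36],"w":[90,16,56,45,85]}
After op 2 (remove /w/1): {"bvs":[32,16,14,66,21,63],"jz":[77,31,8],"q":[45,34,5,36],"w":[90,56,45,85]}
After op 3 (remove /bvs/2): {"bvs":[32,16,66,21,63],"jz":[77,31,8],"q":[45,34,5,36],"w":[90,56,45,85]}
After op 4 (remove /bvs/0): {"bvs":[16,66,21,63],"jz":[77,31,8],"q":[45,34,5,36],"w":[90,56,45,85]}
After op 5 (replace /q/3 49): {"bvs":[16,66,21,63],"jz":[77,31,8],"q":[45,34,5,49],"w":[90,56,45,85]}
After op 6 (replace /q/0 87): {"bvs":[16,66,21,63],"jz":[77,31,8],"q":[87,34,5,49],"w":[90,56,45,85]}
After op 7 (replace /w 48): {"bvs":[16,66,21,63],"jz":[77,31,8],"q":[87,34,5,49],"w":48}
Value at /w: 48

Answer: 48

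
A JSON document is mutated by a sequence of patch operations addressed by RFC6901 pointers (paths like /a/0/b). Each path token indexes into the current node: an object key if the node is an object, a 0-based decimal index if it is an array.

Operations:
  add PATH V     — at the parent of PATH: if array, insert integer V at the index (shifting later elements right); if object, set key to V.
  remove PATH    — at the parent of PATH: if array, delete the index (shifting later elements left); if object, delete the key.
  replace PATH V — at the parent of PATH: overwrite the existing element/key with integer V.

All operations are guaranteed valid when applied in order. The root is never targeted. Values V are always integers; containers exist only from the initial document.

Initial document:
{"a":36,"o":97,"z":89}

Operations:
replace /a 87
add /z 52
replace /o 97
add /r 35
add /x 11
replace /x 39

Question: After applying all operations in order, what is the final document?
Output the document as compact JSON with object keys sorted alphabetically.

After op 1 (replace /a 87): {"a":87,"o":97,"z":89}
After op 2 (add /z 52): {"a":87,"o":97,"z":52}
After op 3 (replace /o 97): {"a":87,"o":97,"z":52}
After op 4 (add /r 35): {"a":87,"o":97,"r":35,"z":52}
After op 5 (add /x 11): {"a":87,"o":97,"r":35,"x":11,"z":52}
After op 6 (replace /x 39): {"a":87,"o":97,"r":35,"x":39,"z":52}

Answer: {"a":87,"o":97,"r":35,"x":39,"z":52}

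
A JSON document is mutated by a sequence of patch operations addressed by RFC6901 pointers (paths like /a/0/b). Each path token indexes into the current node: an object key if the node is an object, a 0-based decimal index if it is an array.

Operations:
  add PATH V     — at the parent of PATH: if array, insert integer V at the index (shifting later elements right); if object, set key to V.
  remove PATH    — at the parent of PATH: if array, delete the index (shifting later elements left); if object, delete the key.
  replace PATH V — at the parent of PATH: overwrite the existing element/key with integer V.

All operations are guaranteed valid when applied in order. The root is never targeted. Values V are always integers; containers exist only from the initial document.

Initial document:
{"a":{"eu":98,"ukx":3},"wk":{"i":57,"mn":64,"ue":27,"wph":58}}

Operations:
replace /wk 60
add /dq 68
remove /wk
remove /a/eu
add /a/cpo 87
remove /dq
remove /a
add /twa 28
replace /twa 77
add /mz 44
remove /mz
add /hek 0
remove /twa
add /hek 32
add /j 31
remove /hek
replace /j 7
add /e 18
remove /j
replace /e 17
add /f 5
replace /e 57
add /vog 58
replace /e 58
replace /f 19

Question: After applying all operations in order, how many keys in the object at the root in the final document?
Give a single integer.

After op 1 (replace /wk 60): {"a":{"eu":98,"ukx":3},"wk":60}
After op 2 (add /dq 68): {"a":{"eu":98,"ukx":3},"dq":68,"wk":60}
After op 3 (remove /wk): {"a":{"eu":98,"ukx":3},"dq":68}
After op 4 (remove /a/eu): {"a":{"ukx":3},"dq":68}
After op 5 (add /a/cpo 87): {"a":{"cpo":87,"ukx":3},"dq":68}
After op 6 (remove /dq): {"a":{"cpo":87,"ukx":3}}
After op 7 (remove /a): {}
After op 8 (add /twa 28): {"twa":28}
After op 9 (replace /twa 77): {"twa":77}
After op 10 (add /mz 44): {"mz":44,"twa":77}
After op 11 (remove /mz): {"twa":77}
After op 12 (add /hek 0): {"hek":0,"twa":77}
After op 13 (remove /twa): {"hek":0}
After op 14 (add /hek 32): {"hek":32}
After op 15 (add /j 31): {"hek":32,"j":31}
After op 16 (remove /hek): {"j":31}
After op 17 (replace /j 7): {"j":7}
After op 18 (add /e 18): {"e":18,"j":7}
After op 19 (remove /j): {"e":18}
After op 20 (replace /e 17): {"e":17}
After op 21 (add /f 5): {"e":17,"f":5}
After op 22 (replace /e 57): {"e":57,"f":5}
After op 23 (add /vog 58): {"e":57,"f":5,"vog":58}
After op 24 (replace /e 58): {"e":58,"f":5,"vog":58}
After op 25 (replace /f 19): {"e":58,"f":19,"vog":58}
Size at the root: 3

Answer: 3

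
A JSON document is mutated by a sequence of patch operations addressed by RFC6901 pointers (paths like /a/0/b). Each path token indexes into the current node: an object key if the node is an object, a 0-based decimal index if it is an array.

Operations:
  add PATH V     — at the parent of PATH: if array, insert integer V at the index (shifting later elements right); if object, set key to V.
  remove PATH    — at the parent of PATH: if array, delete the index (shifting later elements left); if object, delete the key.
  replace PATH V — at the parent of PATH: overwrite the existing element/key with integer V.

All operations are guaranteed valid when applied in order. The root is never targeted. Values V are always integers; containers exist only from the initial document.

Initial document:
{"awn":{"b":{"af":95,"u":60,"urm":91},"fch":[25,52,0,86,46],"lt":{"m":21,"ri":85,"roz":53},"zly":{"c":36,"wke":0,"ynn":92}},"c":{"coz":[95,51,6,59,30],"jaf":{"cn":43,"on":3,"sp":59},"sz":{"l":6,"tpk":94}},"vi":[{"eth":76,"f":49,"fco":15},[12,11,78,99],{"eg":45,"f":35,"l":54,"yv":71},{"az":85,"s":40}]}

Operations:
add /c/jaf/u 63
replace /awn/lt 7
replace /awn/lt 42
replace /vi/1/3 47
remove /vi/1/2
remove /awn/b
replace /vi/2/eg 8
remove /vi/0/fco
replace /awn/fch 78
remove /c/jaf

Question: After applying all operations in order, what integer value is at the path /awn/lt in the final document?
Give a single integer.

Answer: 42

Derivation:
After op 1 (add /c/jaf/u 63): {"awn":{"b":{"af":95,"u":60,"urm":91},"fch":[25,52,0,86,46],"lt":{"m":21,"ri":85,"roz":53},"zly":{"c":36,"wke":0,"ynn":92}},"c":{"coz":[95,51,6,59,30],"jaf":{"cn":43,"on":3,"sp":59,"u":63},"sz":{"l":6,"tpk":94}},"vi":[{"eth":76,"f":49,"fco":15},[12,11,78,99],{"eg":45,"f":35,"l":54,"yv":71},{"az":85,"s":40}]}
After op 2 (replace /awn/lt 7): {"awn":{"b":{"af":95,"u":60,"urm":91},"fch":[25,52,0,86,46],"lt":7,"zly":{"c":36,"wke":0,"ynn":92}},"c":{"coz":[95,51,6,59,30],"jaf":{"cn":43,"on":3,"sp":59,"u":63},"sz":{"l":6,"tpk":94}},"vi":[{"eth":76,"f":49,"fco":15},[12,11,78,99],{"eg":45,"f":35,"l":54,"yv":71},{"az":85,"s":40}]}
After op 3 (replace /awn/lt 42): {"awn":{"b":{"af":95,"u":60,"urm":91},"fch":[25,52,0,86,46],"lt":42,"zly":{"c":36,"wke":0,"ynn":92}},"c":{"coz":[95,51,6,59,30],"jaf":{"cn":43,"on":3,"sp":59,"u":63},"sz":{"l":6,"tpk":94}},"vi":[{"eth":76,"f":49,"fco":15},[12,11,78,99],{"eg":45,"f":35,"l":54,"yv":71},{"az":85,"s":40}]}
After op 4 (replace /vi/1/3 47): {"awn":{"b":{"af":95,"u":60,"urm":91},"fch":[25,52,0,86,46],"lt":42,"zly":{"c":36,"wke":0,"ynn":92}},"c":{"coz":[95,51,6,59,30],"jaf":{"cn":43,"on":3,"sp":59,"u":63},"sz":{"l":6,"tpk":94}},"vi":[{"eth":76,"f":49,"fco":15},[12,11,78,47],{"eg":45,"f":35,"l":54,"yv":71},{"az":85,"s":40}]}
After op 5 (remove /vi/1/2): {"awn":{"b":{"af":95,"u":60,"urm":91},"fch":[25,52,0,86,46],"lt":42,"zly":{"c":36,"wke":0,"ynn":92}},"c":{"coz":[95,51,6,59,30],"jaf":{"cn":43,"on":3,"sp":59,"u":63},"sz":{"l":6,"tpk":94}},"vi":[{"eth":76,"f":49,"fco":15},[12,11,47],{"eg":45,"f":35,"l":54,"yv":71},{"az":85,"s":40}]}
After op 6 (remove /awn/b): {"awn":{"fch":[25,52,0,86,46],"lt":42,"zly":{"c":36,"wke":0,"ynn":92}},"c":{"coz":[95,51,6,59,30],"jaf":{"cn":43,"on":3,"sp":59,"u":63},"sz":{"l":6,"tpk":94}},"vi":[{"eth":76,"f":49,"fco":15},[12,11,47],{"eg":45,"f":35,"l":54,"yv":71},{"az":85,"s":40}]}
After op 7 (replace /vi/2/eg 8): {"awn":{"fch":[25,52,0,86,46],"lt":42,"zly":{"c":36,"wke":0,"ynn":92}},"c":{"coz":[95,51,6,59,30],"jaf":{"cn":43,"on":3,"sp":59,"u":63},"sz":{"l":6,"tpk":94}},"vi":[{"eth":76,"f":49,"fco":15},[12,11,47],{"eg":8,"f":35,"l":54,"yv":71},{"az":85,"s":40}]}
After op 8 (remove /vi/0/fco): {"awn":{"fch":[25,52,0,86,46],"lt":42,"zly":{"c":36,"wke":0,"ynn":92}},"c":{"coz":[95,51,6,59,30],"jaf":{"cn":43,"on":3,"sp":59,"u":63},"sz":{"l":6,"tpk":94}},"vi":[{"eth":76,"f":49},[12,11,47],{"eg":8,"f":35,"l":54,"yv":71},{"az":85,"s":40}]}
After op 9 (replace /awn/fch 78): {"awn":{"fch":78,"lt":42,"zly":{"c":36,"wke":0,"ynn":92}},"c":{"coz":[95,51,6,59,30],"jaf":{"cn":43,"on":3,"sp":59,"u":63},"sz":{"l":6,"tpk":94}},"vi":[{"eth":76,"f":49},[12,11,47],{"eg":8,"f":35,"l":54,"yv":71},{"az":85,"s":40}]}
After op 10 (remove /c/jaf): {"awn":{"fch":78,"lt":42,"zly":{"c":36,"wke":0,"ynn":92}},"c":{"coz":[95,51,6,59,30],"sz":{"l":6,"tpk":94}},"vi":[{"eth":76,"f":49},[12,11,47],{"eg":8,"f":35,"l":54,"yv":71},{"az":85,"s":40}]}
Value at /awn/lt: 42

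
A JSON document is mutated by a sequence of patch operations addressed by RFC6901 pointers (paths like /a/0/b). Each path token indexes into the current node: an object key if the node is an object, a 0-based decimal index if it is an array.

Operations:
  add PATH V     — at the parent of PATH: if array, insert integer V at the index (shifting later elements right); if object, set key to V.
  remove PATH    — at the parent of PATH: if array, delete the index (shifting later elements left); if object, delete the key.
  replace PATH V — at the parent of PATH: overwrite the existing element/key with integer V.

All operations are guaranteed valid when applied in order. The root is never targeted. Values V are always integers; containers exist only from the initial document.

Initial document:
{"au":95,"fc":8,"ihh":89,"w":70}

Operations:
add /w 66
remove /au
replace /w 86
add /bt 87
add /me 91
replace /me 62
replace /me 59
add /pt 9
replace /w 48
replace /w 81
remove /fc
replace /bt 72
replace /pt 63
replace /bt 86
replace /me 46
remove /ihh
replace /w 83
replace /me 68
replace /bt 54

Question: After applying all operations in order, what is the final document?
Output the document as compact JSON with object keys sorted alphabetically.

After op 1 (add /w 66): {"au":95,"fc":8,"ihh":89,"w":66}
After op 2 (remove /au): {"fc":8,"ihh":89,"w":66}
After op 3 (replace /w 86): {"fc":8,"ihh":89,"w":86}
After op 4 (add /bt 87): {"bt":87,"fc":8,"ihh":89,"w":86}
After op 5 (add /me 91): {"bt":87,"fc":8,"ihh":89,"me":91,"w":86}
After op 6 (replace /me 62): {"bt":87,"fc":8,"ihh":89,"me":62,"w":86}
After op 7 (replace /me 59): {"bt":87,"fc":8,"ihh":89,"me":59,"w":86}
After op 8 (add /pt 9): {"bt":87,"fc":8,"ihh":89,"me":59,"pt":9,"w":86}
After op 9 (replace /w 48): {"bt":87,"fc":8,"ihh":89,"me":59,"pt":9,"w":48}
After op 10 (replace /w 81): {"bt":87,"fc":8,"ihh":89,"me":59,"pt":9,"w":81}
After op 11 (remove /fc): {"bt":87,"ihh":89,"me":59,"pt":9,"w":81}
After op 12 (replace /bt 72): {"bt":72,"ihh":89,"me":59,"pt":9,"w":81}
After op 13 (replace /pt 63): {"bt":72,"ihh":89,"me":59,"pt":63,"w":81}
After op 14 (replace /bt 86): {"bt":86,"ihh":89,"me":59,"pt":63,"w":81}
After op 15 (replace /me 46): {"bt":86,"ihh":89,"me":46,"pt":63,"w":81}
After op 16 (remove /ihh): {"bt":86,"me":46,"pt":63,"w":81}
After op 17 (replace /w 83): {"bt":86,"me":46,"pt":63,"w":83}
After op 18 (replace /me 68): {"bt":86,"me":68,"pt":63,"w":83}
After op 19 (replace /bt 54): {"bt":54,"me":68,"pt":63,"w":83}

Answer: {"bt":54,"me":68,"pt":63,"w":83}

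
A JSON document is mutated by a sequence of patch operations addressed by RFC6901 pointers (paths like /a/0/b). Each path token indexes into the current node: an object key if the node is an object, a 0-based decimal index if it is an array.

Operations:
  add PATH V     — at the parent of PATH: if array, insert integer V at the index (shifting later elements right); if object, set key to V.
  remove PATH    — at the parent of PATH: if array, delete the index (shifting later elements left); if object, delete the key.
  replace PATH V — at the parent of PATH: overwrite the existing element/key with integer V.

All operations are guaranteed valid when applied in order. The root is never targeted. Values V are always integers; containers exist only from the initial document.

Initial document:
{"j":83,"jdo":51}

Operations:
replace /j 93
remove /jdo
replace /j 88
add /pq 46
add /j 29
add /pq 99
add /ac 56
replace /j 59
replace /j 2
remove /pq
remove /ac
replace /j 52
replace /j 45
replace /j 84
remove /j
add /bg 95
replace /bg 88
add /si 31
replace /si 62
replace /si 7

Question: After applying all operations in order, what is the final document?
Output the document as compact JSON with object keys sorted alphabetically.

After op 1 (replace /j 93): {"j":93,"jdo":51}
After op 2 (remove /jdo): {"j":93}
After op 3 (replace /j 88): {"j":88}
After op 4 (add /pq 46): {"j":88,"pq":46}
After op 5 (add /j 29): {"j":29,"pq":46}
After op 6 (add /pq 99): {"j":29,"pq":99}
After op 7 (add /ac 56): {"ac":56,"j":29,"pq":99}
After op 8 (replace /j 59): {"ac":56,"j":59,"pq":99}
After op 9 (replace /j 2): {"ac":56,"j":2,"pq":99}
After op 10 (remove /pq): {"ac":56,"j":2}
After op 11 (remove /ac): {"j":2}
After op 12 (replace /j 52): {"j":52}
After op 13 (replace /j 45): {"j":45}
After op 14 (replace /j 84): {"j":84}
After op 15 (remove /j): {}
After op 16 (add /bg 95): {"bg":95}
After op 17 (replace /bg 88): {"bg":88}
After op 18 (add /si 31): {"bg":88,"si":31}
After op 19 (replace /si 62): {"bg":88,"si":62}
After op 20 (replace /si 7): {"bg":88,"si":7}

Answer: {"bg":88,"si":7}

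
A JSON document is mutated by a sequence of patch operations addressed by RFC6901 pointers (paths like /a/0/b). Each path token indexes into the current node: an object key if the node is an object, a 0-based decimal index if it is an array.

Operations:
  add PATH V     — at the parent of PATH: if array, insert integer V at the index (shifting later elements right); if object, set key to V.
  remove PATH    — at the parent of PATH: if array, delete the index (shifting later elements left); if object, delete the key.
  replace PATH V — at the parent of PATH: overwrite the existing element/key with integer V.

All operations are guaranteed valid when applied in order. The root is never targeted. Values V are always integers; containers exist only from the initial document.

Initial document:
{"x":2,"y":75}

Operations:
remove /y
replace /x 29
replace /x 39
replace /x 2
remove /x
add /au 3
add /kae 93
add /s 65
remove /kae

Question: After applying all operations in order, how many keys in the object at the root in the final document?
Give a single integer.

After op 1 (remove /y): {"x":2}
After op 2 (replace /x 29): {"x":29}
After op 3 (replace /x 39): {"x":39}
After op 4 (replace /x 2): {"x":2}
After op 5 (remove /x): {}
After op 6 (add /au 3): {"au":3}
After op 7 (add /kae 93): {"au":3,"kae":93}
After op 8 (add /s 65): {"au":3,"kae":93,"s":65}
After op 9 (remove /kae): {"au":3,"s":65}
Size at the root: 2

Answer: 2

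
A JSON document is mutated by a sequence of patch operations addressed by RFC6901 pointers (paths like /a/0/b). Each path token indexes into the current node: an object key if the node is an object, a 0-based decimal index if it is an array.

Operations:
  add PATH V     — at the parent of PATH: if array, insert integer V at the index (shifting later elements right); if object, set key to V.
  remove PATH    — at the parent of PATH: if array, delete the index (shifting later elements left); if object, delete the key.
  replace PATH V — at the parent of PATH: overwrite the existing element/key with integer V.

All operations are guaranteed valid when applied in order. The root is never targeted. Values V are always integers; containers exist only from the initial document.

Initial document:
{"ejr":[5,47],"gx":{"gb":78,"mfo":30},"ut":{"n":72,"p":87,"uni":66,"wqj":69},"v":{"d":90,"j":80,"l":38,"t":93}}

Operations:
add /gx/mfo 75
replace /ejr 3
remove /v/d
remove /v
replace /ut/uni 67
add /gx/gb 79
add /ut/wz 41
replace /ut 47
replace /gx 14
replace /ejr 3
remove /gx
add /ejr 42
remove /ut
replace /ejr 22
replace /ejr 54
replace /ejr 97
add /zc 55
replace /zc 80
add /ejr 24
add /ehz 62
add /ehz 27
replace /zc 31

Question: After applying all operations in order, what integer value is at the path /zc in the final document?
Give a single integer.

Answer: 31

Derivation:
After op 1 (add /gx/mfo 75): {"ejr":[5,47],"gx":{"gb":78,"mfo":75},"ut":{"n":72,"p":87,"uni":66,"wqj":69},"v":{"d":90,"j":80,"l":38,"t":93}}
After op 2 (replace /ejr 3): {"ejr":3,"gx":{"gb":78,"mfo":75},"ut":{"n":72,"p":87,"uni":66,"wqj":69},"v":{"d":90,"j":80,"l":38,"t":93}}
After op 3 (remove /v/d): {"ejr":3,"gx":{"gb":78,"mfo":75},"ut":{"n":72,"p":87,"uni":66,"wqj":69},"v":{"j":80,"l":38,"t":93}}
After op 4 (remove /v): {"ejr":3,"gx":{"gb":78,"mfo":75},"ut":{"n":72,"p":87,"uni":66,"wqj":69}}
After op 5 (replace /ut/uni 67): {"ejr":3,"gx":{"gb":78,"mfo":75},"ut":{"n":72,"p":87,"uni":67,"wqj":69}}
After op 6 (add /gx/gb 79): {"ejr":3,"gx":{"gb":79,"mfo":75},"ut":{"n":72,"p":87,"uni":67,"wqj":69}}
After op 7 (add /ut/wz 41): {"ejr":3,"gx":{"gb":79,"mfo":75},"ut":{"n":72,"p":87,"uni":67,"wqj":69,"wz":41}}
After op 8 (replace /ut 47): {"ejr":3,"gx":{"gb":79,"mfo":75},"ut":47}
After op 9 (replace /gx 14): {"ejr":3,"gx":14,"ut":47}
After op 10 (replace /ejr 3): {"ejr":3,"gx":14,"ut":47}
After op 11 (remove /gx): {"ejr":3,"ut":47}
After op 12 (add /ejr 42): {"ejr":42,"ut":47}
After op 13 (remove /ut): {"ejr":42}
After op 14 (replace /ejr 22): {"ejr":22}
After op 15 (replace /ejr 54): {"ejr":54}
After op 16 (replace /ejr 97): {"ejr":97}
After op 17 (add /zc 55): {"ejr":97,"zc":55}
After op 18 (replace /zc 80): {"ejr":97,"zc":80}
After op 19 (add /ejr 24): {"ejr":24,"zc":80}
After op 20 (add /ehz 62): {"ehz":62,"ejr":24,"zc":80}
After op 21 (add /ehz 27): {"ehz":27,"ejr":24,"zc":80}
After op 22 (replace /zc 31): {"ehz":27,"ejr":24,"zc":31}
Value at /zc: 31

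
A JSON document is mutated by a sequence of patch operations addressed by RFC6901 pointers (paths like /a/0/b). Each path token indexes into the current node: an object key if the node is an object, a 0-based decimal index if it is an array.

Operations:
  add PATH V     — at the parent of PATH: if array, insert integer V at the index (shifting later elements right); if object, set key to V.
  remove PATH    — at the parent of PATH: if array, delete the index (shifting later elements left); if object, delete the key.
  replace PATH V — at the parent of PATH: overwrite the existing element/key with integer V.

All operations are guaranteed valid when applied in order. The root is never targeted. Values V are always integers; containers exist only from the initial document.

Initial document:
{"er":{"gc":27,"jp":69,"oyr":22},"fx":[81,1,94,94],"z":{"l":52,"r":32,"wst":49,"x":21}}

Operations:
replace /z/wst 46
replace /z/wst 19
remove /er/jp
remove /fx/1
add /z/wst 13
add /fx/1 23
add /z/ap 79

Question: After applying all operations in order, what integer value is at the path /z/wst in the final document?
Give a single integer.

Answer: 13

Derivation:
After op 1 (replace /z/wst 46): {"er":{"gc":27,"jp":69,"oyr":22},"fx":[81,1,94,94],"z":{"l":52,"r":32,"wst":46,"x":21}}
After op 2 (replace /z/wst 19): {"er":{"gc":27,"jp":69,"oyr":22},"fx":[81,1,94,94],"z":{"l":52,"r":32,"wst":19,"x":21}}
After op 3 (remove /er/jp): {"er":{"gc":27,"oyr":22},"fx":[81,1,94,94],"z":{"l":52,"r":32,"wst":19,"x":21}}
After op 4 (remove /fx/1): {"er":{"gc":27,"oyr":22},"fx":[81,94,94],"z":{"l":52,"r":32,"wst":19,"x":21}}
After op 5 (add /z/wst 13): {"er":{"gc":27,"oyr":22},"fx":[81,94,94],"z":{"l":52,"r":32,"wst":13,"x":21}}
After op 6 (add /fx/1 23): {"er":{"gc":27,"oyr":22},"fx":[81,23,94,94],"z":{"l":52,"r":32,"wst":13,"x":21}}
After op 7 (add /z/ap 79): {"er":{"gc":27,"oyr":22},"fx":[81,23,94,94],"z":{"ap":79,"l":52,"r":32,"wst":13,"x":21}}
Value at /z/wst: 13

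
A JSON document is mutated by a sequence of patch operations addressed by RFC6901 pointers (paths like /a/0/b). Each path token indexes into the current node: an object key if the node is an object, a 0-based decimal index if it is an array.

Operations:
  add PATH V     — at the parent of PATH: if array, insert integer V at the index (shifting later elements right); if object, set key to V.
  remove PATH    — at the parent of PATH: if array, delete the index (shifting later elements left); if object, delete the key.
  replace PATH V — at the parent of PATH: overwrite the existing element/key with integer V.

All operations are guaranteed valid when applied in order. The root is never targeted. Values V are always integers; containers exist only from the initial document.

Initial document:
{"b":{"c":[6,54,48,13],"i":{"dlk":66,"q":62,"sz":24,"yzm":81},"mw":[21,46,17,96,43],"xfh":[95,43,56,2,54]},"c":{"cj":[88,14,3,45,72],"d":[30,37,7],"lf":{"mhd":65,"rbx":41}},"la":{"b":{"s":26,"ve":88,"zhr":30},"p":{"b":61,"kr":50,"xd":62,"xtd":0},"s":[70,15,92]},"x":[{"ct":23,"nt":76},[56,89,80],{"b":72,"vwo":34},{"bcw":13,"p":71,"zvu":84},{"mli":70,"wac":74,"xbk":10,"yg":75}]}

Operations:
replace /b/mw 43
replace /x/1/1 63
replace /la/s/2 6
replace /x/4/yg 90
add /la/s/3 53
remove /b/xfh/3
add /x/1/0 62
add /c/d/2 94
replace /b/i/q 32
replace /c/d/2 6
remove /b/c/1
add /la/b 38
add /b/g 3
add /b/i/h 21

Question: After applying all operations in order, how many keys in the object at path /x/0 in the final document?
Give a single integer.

After op 1 (replace /b/mw 43): {"b":{"c":[6,54,48,13],"i":{"dlk":66,"q":62,"sz":24,"yzm":81},"mw":43,"xfh":[95,43,56,2,54]},"c":{"cj":[88,14,3,45,72],"d":[30,37,7],"lf":{"mhd":65,"rbx":41}},"la":{"b":{"s":26,"ve":88,"zhr":30},"p":{"b":61,"kr":50,"xd":62,"xtd":0},"s":[70,15,92]},"x":[{"ct":23,"nt":76},[56,89,80],{"b":72,"vwo":34},{"bcw":13,"p":71,"zvu":84},{"mli":70,"wac":74,"xbk":10,"yg":75}]}
After op 2 (replace /x/1/1 63): {"b":{"c":[6,54,48,13],"i":{"dlk":66,"q":62,"sz":24,"yzm":81},"mw":43,"xfh":[95,43,56,2,54]},"c":{"cj":[88,14,3,45,72],"d":[30,37,7],"lf":{"mhd":65,"rbx":41}},"la":{"b":{"s":26,"ve":88,"zhr":30},"p":{"b":61,"kr":50,"xd":62,"xtd":0},"s":[70,15,92]},"x":[{"ct":23,"nt":76},[56,63,80],{"b":72,"vwo":34},{"bcw":13,"p":71,"zvu":84},{"mli":70,"wac":74,"xbk":10,"yg":75}]}
After op 3 (replace /la/s/2 6): {"b":{"c":[6,54,48,13],"i":{"dlk":66,"q":62,"sz":24,"yzm":81},"mw":43,"xfh":[95,43,56,2,54]},"c":{"cj":[88,14,3,45,72],"d":[30,37,7],"lf":{"mhd":65,"rbx":41}},"la":{"b":{"s":26,"ve":88,"zhr":30},"p":{"b":61,"kr":50,"xd":62,"xtd":0},"s":[70,15,6]},"x":[{"ct":23,"nt":76},[56,63,80],{"b":72,"vwo":34},{"bcw":13,"p":71,"zvu":84},{"mli":70,"wac":74,"xbk":10,"yg":75}]}
After op 4 (replace /x/4/yg 90): {"b":{"c":[6,54,48,13],"i":{"dlk":66,"q":62,"sz":24,"yzm":81},"mw":43,"xfh":[95,43,56,2,54]},"c":{"cj":[88,14,3,45,72],"d":[30,37,7],"lf":{"mhd":65,"rbx":41}},"la":{"b":{"s":26,"ve":88,"zhr":30},"p":{"b":61,"kr":50,"xd":62,"xtd":0},"s":[70,15,6]},"x":[{"ct":23,"nt":76},[56,63,80],{"b":72,"vwo":34},{"bcw":13,"p":71,"zvu":84},{"mli":70,"wac":74,"xbk":10,"yg":90}]}
After op 5 (add /la/s/3 53): {"b":{"c":[6,54,48,13],"i":{"dlk":66,"q":62,"sz":24,"yzm":81},"mw":43,"xfh":[95,43,56,2,54]},"c":{"cj":[88,14,3,45,72],"d":[30,37,7],"lf":{"mhd":65,"rbx":41}},"la":{"b":{"s":26,"ve":88,"zhr":30},"p":{"b":61,"kr":50,"xd":62,"xtd":0},"s":[70,15,6,53]},"x":[{"ct":23,"nt":76},[56,63,80],{"b":72,"vwo":34},{"bcw":13,"p":71,"zvu":84},{"mli":70,"wac":74,"xbk":10,"yg":90}]}
After op 6 (remove /b/xfh/3): {"b":{"c":[6,54,48,13],"i":{"dlk":66,"q":62,"sz":24,"yzm":81},"mw":43,"xfh":[95,43,56,54]},"c":{"cj":[88,14,3,45,72],"d":[30,37,7],"lf":{"mhd":65,"rbx":41}},"la":{"b":{"s":26,"ve":88,"zhr":30},"p":{"b":61,"kr":50,"xd":62,"xtd":0},"s":[70,15,6,53]},"x":[{"ct":23,"nt":76},[56,63,80],{"b":72,"vwo":34},{"bcw":13,"p":71,"zvu":84},{"mli":70,"wac":74,"xbk":10,"yg":90}]}
After op 7 (add /x/1/0 62): {"b":{"c":[6,54,48,13],"i":{"dlk":66,"q":62,"sz":24,"yzm":81},"mw":43,"xfh":[95,43,56,54]},"c":{"cj":[88,14,3,45,72],"d":[30,37,7],"lf":{"mhd":65,"rbx":41}},"la":{"b":{"s":26,"ve":88,"zhr":30},"p":{"b":61,"kr":50,"xd":62,"xtd":0},"s":[70,15,6,53]},"x":[{"ct":23,"nt":76},[62,56,63,80],{"b":72,"vwo":34},{"bcw":13,"p":71,"zvu":84},{"mli":70,"wac":74,"xbk":10,"yg":90}]}
After op 8 (add /c/d/2 94): {"b":{"c":[6,54,48,13],"i":{"dlk":66,"q":62,"sz":24,"yzm":81},"mw":43,"xfh":[95,43,56,54]},"c":{"cj":[88,14,3,45,72],"d":[30,37,94,7],"lf":{"mhd":65,"rbx":41}},"la":{"b":{"s":26,"ve":88,"zhr":30},"p":{"b":61,"kr":50,"xd":62,"xtd":0},"s":[70,15,6,53]},"x":[{"ct":23,"nt":76},[62,56,63,80],{"b":72,"vwo":34},{"bcw":13,"p":71,"zvu":84},{"mli":70,"wac":74,"xbk":10,"yg":90}]}
After op 9 (replace /b/i/q 32): {"b":{"c":[6,54,48,13],"i":{"dlk":66,"q":32,"sz":24,"yzm":81},"mw":43,"xfh":[95,43,56,54]},"c":{"cj":[88,14,3,45,72],"d":[30,37,94,7],"lf":{"mhd":65,"rbx":41}},"la":{"b":{"s":26,"ve":88,"zhr":30},"p":{"b":61,"kr":50,"xd":62,"xtd":0},"s":[70,15,6,53]},"x":[{"ct":23,"nt":76},[62,56,63,80],{"b":72,"vwo":34},{"bcw":13,"p":71,"zvu":84},{"mli":70,"wac":74,"xbk":10,"yg":90}]}
After op 10 (replace /c/d/2 6): {"b":{"c":[6,54,48,13],"i":{"dlk":66,"q":32,"sz":24,"yzm":81},"mw":43,"xfh":[95,43,56,54]},"c":{"cj":[88,14,3,45,72],"d":[30,37,6,7],"lf":{"mhd":65,"rbx":41}},"la":{"b":{"s":26,"ve":88,"zhr":30},"p":{"b":61,"kr":50,"xd":62,"xtd":0},"s":[70,15,6,53]},"x":[{"ct":23,"nt":76},[62,56,63,80],{"b":72,"vwo":34},{"bcw":13,"p":71,"zvu":84},{"mli":70,"wac":74,"xbk":10,"yg":90}]}
After op 11 (remove /b/c/1): {"b":{"c":[6,48,13],"i":{"dlk":66,"q":32,"sz":24,"yzm":81},"mw":43,"xfh":[95,43,56,54]},"c":{"cj":[88,14,3,45,72],"d":[30,37,6,7],"lf":{"mhd":65,"rbx":41}},"la":{"b":{"s":26,"ve":88,"zhr":30},"p":{"b":61,"kr":50,"xd":62,"xtd":0},"s":[70,15,6,53]},"x":[{"ct":23,"nt":76},[62,56,63,80],{"b":72,"vwo":34},{"bcw":13,"p":71,"zvu":84},{"mli":70,"wac":74,"xbk":10,"yg":90}]}
After op 12 (add /la/b 38): {"b":{"c":[6,48,13],"i":{"dlk":66,"q":32,"sz":24,"yzm":81},"mw":43,"xfh":[95,43,56,54]},"c":{"cj":[88,14,3,45,72],"d":[30,37,6,7],"lf":{"mhd":65,"rbx":41}},"la":{"b":38,"p":{"b":61,"kr":50,"xd":62,"xtd":0},"s":[70,15,6,53]},"x":[{"ct":23,"nt":76},[62,56,63,80],{"b":72,"vwo":34},{"bcw":13,"p":71,"zvu":84},{"mli":70,"wac":74,"xbk":10,"yg":90}]}
After op 13 (add /b/g 3): {"b":{"c":[6,48,13],"g":3,"i":{"dlk":66,"q":32,"sz":24,"yzm":81},"mw":43,"xfh":[95,43,56,54]},"c":{"cj":[88,14,3,45,72],"d":[30,37,6,7],"lf":{"mhd":65,"rbx":41}},"la":{"b":38,"p":{"b":61,"kr":50,"xd":62,"xtd":0},"s":[70,15,6,53]},"x":[{"ct":23,"nt":76},[62,56,63,80],{"b":72,"vwo":34},{"bcw":13,"p":71,"zvu":84},{"mli":70,"wac":74,"xbk":10,"yg":90}]}
After op 14 (add /b/i/h 21): {"b":{"c":[6,48,13],"g":3,"i":{"dlk":66,"h":21,"q":32,"sz":24,"yzm":81},"mw":43,"xfh":[95,43,56,54]},"c":{"cj":[88,14,3,45,72],"d":[30,37,6,7],"lf":{"mhd":65,"rbx":41}},"la":{"b":38,"p":{"b":61,"kr":50,"xd":62,"xtd":0},"s":[70,15,6,53]},"x":[{"ct":23,"nt":76},[62,56,63,80],{"b":72,"vwo":34},{"bcw":13,"p":71,"zvu":84},{"mli":70,"wac":74,"xbk":10,"yg":90}]}
Size at path /x/0: 2

Answer: 2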